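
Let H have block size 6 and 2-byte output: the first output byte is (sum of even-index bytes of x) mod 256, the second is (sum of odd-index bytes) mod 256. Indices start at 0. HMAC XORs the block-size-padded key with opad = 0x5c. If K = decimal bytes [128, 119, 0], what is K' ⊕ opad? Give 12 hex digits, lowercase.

dc2b5c5c5c5c

Key decimal bytes [128, 119, 0] = 80 77 00 is 3 bytes ≤ B = 6; zero-pad to 6 bytes: K' = 80 77 00 00 00 00.
XOR each byte with 0x5c: 80⊕5c=dc, 77⊕5c=2b, 00⊕5c=5c, 00⊕5c=5c, 00⊕5c=5c, 00⊕5c=5c.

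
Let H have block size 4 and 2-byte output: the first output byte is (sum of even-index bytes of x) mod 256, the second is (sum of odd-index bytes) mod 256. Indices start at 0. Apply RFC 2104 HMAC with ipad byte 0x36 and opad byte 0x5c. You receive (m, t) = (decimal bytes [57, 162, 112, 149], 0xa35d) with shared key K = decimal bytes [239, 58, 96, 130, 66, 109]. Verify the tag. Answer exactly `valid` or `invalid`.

Key decimal bytes [239, 58, 96, 130, 66, 109] = ef 3a 60 82 42 6d is 6 bytes > B = 4, so hash it first: H(key) = 91 29, then zero-pad to 4 bytes: K' = 91 29 00 00.
K' ⊕ ipad = a7 1f 36 36; K' ⊕ opad = cd 75 5c 5c.
Inner hash: even-index sum = 390 mod 256 = 134; odd-index sum = 396 mod 256 = 140 → 86 8c.
Outer hash (recomputed tag): even-index sum = 431 mod 256 = 175; odd-index sum = 349 mod 256 = 93 → af 5d.
Recomputed tag = af5d; claimed = a35d → mismatch.

invalid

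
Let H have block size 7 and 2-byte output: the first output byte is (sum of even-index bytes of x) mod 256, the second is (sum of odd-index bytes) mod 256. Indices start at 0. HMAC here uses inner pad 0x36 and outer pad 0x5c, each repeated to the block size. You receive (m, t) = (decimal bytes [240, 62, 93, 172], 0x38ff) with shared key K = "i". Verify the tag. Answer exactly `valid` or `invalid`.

Key "i" = 69 is 1 byte ≤ B = 7; zero-pad to 7 bytes: K' = 69 00 00 00 00 00 00.
K' ⊕ ipad = 5f 36 36 36 36 36 36; K' ⊕ opad = 35 5c 5c 5c 5c 5c 5c.
Inner hash: even-index sum = 491 mod 256 = 235; odd-index sum = 495 mod 256 = 239 → eb ef.
Outer hash (recomputed tag): even-index sum = 568 mod 256 = 56; odd-index sum = 511 mod 256 = 255 → 38 ff.
Recomputed tag = 38ff; claimed = 38ff → match.

valid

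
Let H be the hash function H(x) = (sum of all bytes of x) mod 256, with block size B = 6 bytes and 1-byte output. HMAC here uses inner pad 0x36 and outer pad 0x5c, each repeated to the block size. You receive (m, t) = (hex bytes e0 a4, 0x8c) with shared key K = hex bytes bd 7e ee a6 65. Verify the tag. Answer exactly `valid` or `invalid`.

Key hex bytes bd 7e ee a6 65 is 5 bytes ≤ B = 6; zero-pad to 6 bytes: K' = bd 7e ee a6 65 00.
K' ⊕ ipad = 8b 48 d8 90 53 36; K' ⊕ opad = e1 22 b2 fa 39 5c.
Inner hash: sum = 139+72+216+144+83+54+224+164 = 1096; mod 256 = 72 → 48.
Outer hash (recomputed tag): sum = 225+34+178+250+57+92+72 = 908; mod 256 = 140 → 8c.
Recomputed tag = 8c; claimed = 8c → match.

valid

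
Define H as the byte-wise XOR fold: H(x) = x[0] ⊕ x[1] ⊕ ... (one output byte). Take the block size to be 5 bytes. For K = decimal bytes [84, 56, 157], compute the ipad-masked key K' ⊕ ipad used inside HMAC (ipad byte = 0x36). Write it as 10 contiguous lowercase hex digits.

Key decimal bytes [84, 56, 157] = 54 38 9d is 3 bytes ≤ B = 5; zero-pad to 5 bytes: K' = 54 38 9d 00 00.
XOR each byte with 0x36: 54⊕36=62, 38⊕36=0e, 9d⊕36=ab, 00⊕36=36, 00⊕36=36.

620eab3636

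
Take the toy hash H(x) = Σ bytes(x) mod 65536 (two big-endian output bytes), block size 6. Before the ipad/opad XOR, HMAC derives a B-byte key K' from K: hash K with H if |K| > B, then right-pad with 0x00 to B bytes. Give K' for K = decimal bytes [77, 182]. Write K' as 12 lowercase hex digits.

4db600000000

Key decimal bytes [77, 182] = 4d b6 is 2 bytes ≤ B = 6; zero-pad to 6 bytes: K' = 4d b6 00 00 00 00.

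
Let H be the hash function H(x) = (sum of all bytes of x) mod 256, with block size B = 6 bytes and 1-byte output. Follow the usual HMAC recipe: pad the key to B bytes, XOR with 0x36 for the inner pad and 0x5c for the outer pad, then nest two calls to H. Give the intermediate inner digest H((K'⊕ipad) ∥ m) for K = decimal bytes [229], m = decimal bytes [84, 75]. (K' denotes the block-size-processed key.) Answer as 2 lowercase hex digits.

Key decimal bytes [229] = e5 is 1 byte ≤ B = 6; zero-pad to 6 bytes: K' = e5 00 00 00 00 00.
K' ⊕ ipad = d3 36 36 36 36 36.
Inner input = d3 36 36 36 36 36 ∥ 54 4b.
Inner hash: sum = 211+54+54+54+54+54+84+75 = 640; mod 256 = 128 → 80.

80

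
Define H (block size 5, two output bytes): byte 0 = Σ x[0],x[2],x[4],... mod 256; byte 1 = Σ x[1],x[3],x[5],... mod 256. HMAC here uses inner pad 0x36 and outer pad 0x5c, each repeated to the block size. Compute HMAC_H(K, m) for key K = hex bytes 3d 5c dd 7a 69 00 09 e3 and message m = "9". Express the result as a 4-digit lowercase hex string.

8667

Key hex bytes 3d 5c dd 7a 69 00 09 e3 is 8 bytes > B = 5, so hash it first: H(key) = 8c b9, then zero-pad to 5 bytes: K' = 8c b9 00 00 00.
K' ⊕ ipad = ba 8f 36 36 36.  K' ⊕ opad = d0 e5 5c 5c 5c.
Inner input = (K'⊕ipad) ∥ m = ba 8f 36 36 36 ∥ 39.
Inner hash: even-index sum = 294 mod 256 = 38; odd-index sum = 254 mod 256 = 254 → 26 fe.
Outer input = (K'⊕opad) ∥ inner = d0 e5 5c 5c 5c ∥ 26 fe.
Outer hash (tag): even-index sum = 646 mod 256 = 134; odd-index sum = 359 mod 256 = 103 → 86 67.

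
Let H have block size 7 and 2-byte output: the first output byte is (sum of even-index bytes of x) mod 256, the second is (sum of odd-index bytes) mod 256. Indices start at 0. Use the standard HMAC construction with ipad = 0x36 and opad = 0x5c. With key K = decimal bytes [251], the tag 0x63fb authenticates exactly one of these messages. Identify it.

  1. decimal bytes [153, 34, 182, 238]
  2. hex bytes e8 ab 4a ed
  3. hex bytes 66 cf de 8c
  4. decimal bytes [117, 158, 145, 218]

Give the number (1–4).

4

Key decimal bytes [251] = fb is 1 byte ≤ B = 7; zero-pad to 7 bytes: K' = fb 00 00 00 00 00 00.
K' ⊕ ipad = cd 36 36 36 36 36 36; K' ⊕ opad = a7 5c 5c 5c 5c 5c 5c.
m1: inner = H(cd 36 36 36 36 36 36 99 22 b6 ee) = 7f f1; tag = H(a7 5c 5c 5c 5c 5c 5c 7f f1) = ac93
m2: inner = H(cd 36 36 36 36 36 36 e8 ab 4a ed) = 07 d4; tag = H(a7 5c 5c 5c 5c 5c 5c 07 d4) = 8f1b
m3: inner = H(cd 36 36 36 36 36 36 66 cf de 8c) = ca e6; tag = H(a7 5c 5c 5c 5c 5c 5c ca e6) = a1de
m4: inner = H(cd 36 36 36 36 36 36 75 9e 91 da) = e7 a8; tag = H(a7 5c 5c 5c 5c 5c 5c e7 a8) = 63fb ← matches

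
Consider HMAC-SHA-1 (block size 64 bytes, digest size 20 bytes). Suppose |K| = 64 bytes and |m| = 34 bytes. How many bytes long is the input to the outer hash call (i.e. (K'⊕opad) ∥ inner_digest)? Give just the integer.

Key is 64 ≤ 64 bytes, zero-padded: |K'| = 64.
Outer input = (K'⊕opad) ∥ H(inner) → 64 + 20 = 84 bytes.

84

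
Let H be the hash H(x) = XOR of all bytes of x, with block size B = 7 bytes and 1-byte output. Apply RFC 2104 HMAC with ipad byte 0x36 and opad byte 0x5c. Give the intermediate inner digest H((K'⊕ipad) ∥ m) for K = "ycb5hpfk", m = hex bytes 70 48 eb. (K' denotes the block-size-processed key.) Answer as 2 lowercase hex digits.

bd

Key "ycb5hpfk" = 79 63 62 35 68 70 66 6b is 8 bytes > B = 7, so hash it first: H(key) = 58, then zero-pad to 7 bytes: K' = 58 00 00 00 00 00 00.
K' ⊕ ipad = 6e 36 36 36 36 36 36.
Inner input = 6e 36 36 36 36 36 36 ∥ 70 48 eb.
Inner hash: XOR 6e⊕36⊕36⊕36⊕36⊕36⊕36⊕70⊕48⊕eb = bd.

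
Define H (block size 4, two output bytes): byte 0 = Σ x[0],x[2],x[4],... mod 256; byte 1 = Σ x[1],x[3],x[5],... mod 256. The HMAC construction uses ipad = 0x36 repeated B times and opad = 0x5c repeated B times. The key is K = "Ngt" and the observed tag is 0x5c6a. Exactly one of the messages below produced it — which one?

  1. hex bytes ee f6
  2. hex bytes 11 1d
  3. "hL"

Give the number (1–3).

Key "Ngt" = 4e 67 74 is 3 bytes ≤ B = 4; zero-pad to 4 bytes: K' = 4e 67 74 00.
K' ⊕ ipad = 78 51 42 36; K' ⊕ opad = 12 3b 28 5c.
m1: inner = H(78 51 42 36 ee f6) = a8 7d; tag = H(12 3b 28 5c a8 7d) = e214
m2: inner = H(78 51 42 36 11 1d) = cb a4; tag = H(12 3b 28 5c cb a4) = 053b
m3: inner = H(78 51 42 36 68 4c) = 22 d3; tag = H(12 3b 28 5c 22 d3) = 5c6a ← matches

3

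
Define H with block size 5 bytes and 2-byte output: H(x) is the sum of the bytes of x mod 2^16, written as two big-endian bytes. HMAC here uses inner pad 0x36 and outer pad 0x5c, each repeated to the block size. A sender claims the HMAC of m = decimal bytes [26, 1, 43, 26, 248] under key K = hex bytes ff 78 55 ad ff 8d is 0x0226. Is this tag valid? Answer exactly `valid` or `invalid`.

Key hex bytes ff 78 55 ad ff 8d is 6 bytes > B = 5, so hash it first: H(key) = 04 05, then zero-pad to 5 bytes: K' = 04 05 00 00 00.
K' ⊕ ipad = 32 33 36 36 36; K' ⊕ opad = 58 59 5c 5c 5c.
Inner hash: sum = 50+51+54+54+54+26+1+43+26+248 = 607 → 02 5f.
Outer hash (recomputed tag): sum = 88+89+92+92+92+2+95 = 550 → 02 26.
Recomputed tag = 0226; claimed = 0226 → match.

valid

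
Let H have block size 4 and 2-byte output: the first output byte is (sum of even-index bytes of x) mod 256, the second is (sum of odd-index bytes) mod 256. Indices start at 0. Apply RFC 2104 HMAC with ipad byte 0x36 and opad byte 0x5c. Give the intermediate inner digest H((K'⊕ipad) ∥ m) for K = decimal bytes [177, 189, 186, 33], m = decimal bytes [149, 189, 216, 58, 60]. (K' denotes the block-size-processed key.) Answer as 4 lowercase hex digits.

Key decimal bytes [177, 189, 186, 33] = b1 bd ba 21 is exactly B = 4 bytes: K' = b1 bd ba 21.
K' ⊕ ipad = 87 8b 8c 17.
Inner input = 87 8b 8c 17 ∥ 95 bd d8 3a 3c.
Inner hash: even-index sum = 700 mod 256 = 188; odd-index sum = 409 mod 256 = 153 → bc 99.

bc99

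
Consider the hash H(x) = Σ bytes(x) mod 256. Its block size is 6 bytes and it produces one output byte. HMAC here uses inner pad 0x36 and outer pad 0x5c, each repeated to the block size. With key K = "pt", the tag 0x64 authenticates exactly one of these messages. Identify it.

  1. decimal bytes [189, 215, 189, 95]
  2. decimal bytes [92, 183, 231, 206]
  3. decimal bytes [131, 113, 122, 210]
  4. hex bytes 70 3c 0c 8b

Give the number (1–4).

3

Key "pt" = 70 74 is 2 bytes ≤ B = 6; zero-pad to 6 bytes: K' = 70 74 00 00 00 00.
K' ⊕ ipad = 46 42 36 36 36 36; K' ⊕ opad = 2c 28 5c 5c 5c 5c.
m1: inner = H(46 42 36 36 36 36 bd d7 bd 5f) = 10; tag = H(2c 28 5c 5c 5c 5c 10) = d4
m2: inner = H(46 42 36 36 36 36 5c b7 e7 ce) = 28; tag = H(2c 28 5c 5c 5c 5c 28) = ec
m3: inner = H(46 42 36 36 36 36 83 71 7a d2) = a0; tag = H(2c 28 5c 5c 5c 5c a0) = 64 ← matches
m4: inner = H(46 42 36 36 36 36 70 3c 0c 8b) = a3; tag = H(2c 28 5c 5c 5c 5c a3) = 67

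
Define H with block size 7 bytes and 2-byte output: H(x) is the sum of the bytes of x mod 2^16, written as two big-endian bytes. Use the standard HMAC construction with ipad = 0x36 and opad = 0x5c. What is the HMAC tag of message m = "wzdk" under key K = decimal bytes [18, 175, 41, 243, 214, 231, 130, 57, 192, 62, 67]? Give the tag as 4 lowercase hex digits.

0393

Key decimal bytes [18, 175, 41, 243, 214, 231, 130, 57, 192, 62, 67] = 12 af 29 f3 d6 e7 82 39 c0 3e 43 is 11 bytes > B = 7, so hash it first: H(key) = 05 96, then zero-pad to 7 bytes: K' = 05 96 00 00 00 00 00.
K' ⊕ ipad = 33 a0 36 36 36 36 36.  K' ⊕ opad = 59 ca 5c 5c 5c 5c 5c.
Inner input = (K'⊕ipad) ∥ m = 33 a0 36 36 36 36 36 ∥ 77 7a 64 6b.
Inner hash: sum = 51+160+54+54+54+54+54+119+122+100+107 = 929 → 03 a1.
Outer input = (K'⊕opad) ∥ inner = 59 ca 5c 5c 5c 5c 5c ∥ 03 a1.
Outer hash (tag): sum = 89+202+92+92+92+92+92+3+161 = 915 → 03 93.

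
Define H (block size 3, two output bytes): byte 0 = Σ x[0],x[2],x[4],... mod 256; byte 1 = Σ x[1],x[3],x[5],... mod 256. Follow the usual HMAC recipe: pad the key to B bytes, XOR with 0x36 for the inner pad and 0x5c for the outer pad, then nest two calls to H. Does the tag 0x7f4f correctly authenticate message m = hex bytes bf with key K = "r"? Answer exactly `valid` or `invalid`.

Key "r" = 72 is 1 byte ≤ B = 3; zero-pad to 3 bytes: K' = 72 00 00.
K' ⊕ ipad = 44 36 36; K' ⊕ opad = 2e 5c 5c.
Inner hash: even-index sum = 122 mod 256 = 122; odd-index sum = 245 mod 256 = 245 → 7a f5.
Outer hash (recomputed tag): even-index sum = 383 mod 256 = 127; odd-index sum = 214 mod 256 = 214 → 7f d6.
Recomputed tag = 7fd6; claimed = 7f4f → mismatch.

invalid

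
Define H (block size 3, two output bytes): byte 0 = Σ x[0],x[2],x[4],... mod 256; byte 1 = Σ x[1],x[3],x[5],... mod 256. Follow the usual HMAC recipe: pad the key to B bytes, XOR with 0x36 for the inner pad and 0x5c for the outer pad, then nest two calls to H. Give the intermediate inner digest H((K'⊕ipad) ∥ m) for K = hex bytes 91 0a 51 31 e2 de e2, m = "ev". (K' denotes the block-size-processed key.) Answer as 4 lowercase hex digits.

Key hex bytes 91 0a 51 31 e2 de e2 is 7 bytes > B = 3, so hash it first: H(key) = a6 19, then zero-pad to 3 bytes: K' = a6 19 00.
K' ⊕ ipad = 90 2f 36.
Inner input = 90 2f 36 ∥ 65 76.
Inner hash: even-index sum = 316 mod 256 = 60; odd-index sum = 148 mod 256 = 148 → 3c 94.

3c94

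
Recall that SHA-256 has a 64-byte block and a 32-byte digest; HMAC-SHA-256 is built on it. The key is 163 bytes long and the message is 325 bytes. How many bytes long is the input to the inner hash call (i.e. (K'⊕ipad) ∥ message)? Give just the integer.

389

Key is 163 > 64 bytes, so it is hashed to 32 bytes then zero-padded to 64: |K'| = 64.
Inner input = (K'⊕ipad) ∥ m → 64 + 325 = 389 bytes.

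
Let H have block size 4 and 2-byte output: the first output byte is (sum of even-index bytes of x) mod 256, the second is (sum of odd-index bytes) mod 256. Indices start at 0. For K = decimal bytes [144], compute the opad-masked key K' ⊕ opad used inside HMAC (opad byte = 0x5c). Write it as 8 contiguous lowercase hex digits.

cc5c5c5c

Key decimal bytes [144] = 90 is 1 byte ≤ B = 4; zero-pad to 4 bytes: K' = 90 00 00 00.
XOR each byte with 0x5c: 90⊕5c=cc, 00⊕5c=5c, 00⊕5c=5c, 00⊕5c=5c.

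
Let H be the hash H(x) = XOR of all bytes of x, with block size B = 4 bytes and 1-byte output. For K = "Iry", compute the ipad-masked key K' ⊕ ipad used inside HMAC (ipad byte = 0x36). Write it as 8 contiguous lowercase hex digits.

7f444f36

Key "Iry" = 49 72 79 is 3 bytes ≤ B = 4; zero-pad to 4 bytes: K' = 49 72 79 00.
XOR each byte with 0x36: 49⊕36=7f, 72⊕36=44, 79⊕36=4f, 00⊕36=36.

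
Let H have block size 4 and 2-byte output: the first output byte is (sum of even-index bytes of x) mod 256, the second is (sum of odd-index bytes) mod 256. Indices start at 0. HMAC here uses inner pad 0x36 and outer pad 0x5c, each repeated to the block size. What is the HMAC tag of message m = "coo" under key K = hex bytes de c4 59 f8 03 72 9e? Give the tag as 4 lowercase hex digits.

Key hex bytes de c4 59 f8 03 72 9e is 7 bytes > B = 4, so hash it first: H(key) = d8 2e, then zero-pad to 4 bytes: K' = d8 2e 00 00.
K' ⊕ ipad = ee 18 36 36.  K' ⊕ opad = 84 72 5c 5c.
Inner input = (K'⊕ipad) ∥ m = ee 18 36 36 ∥ 63 6f 6f.
Inner hash: even-index sum = 502 mod 256 = 246; odd-index sum = 189 mod 256 = 189 → f6 bd.
Outer input = (K'⊕opad) ∥ inner = 84 72 5c 5c ∥ f6 bd.
Outer hash (tag): even-index sum = 470 mod 256 = 214; odd-index sum = 395 mod 256 = 139 → d6 8b.

d68b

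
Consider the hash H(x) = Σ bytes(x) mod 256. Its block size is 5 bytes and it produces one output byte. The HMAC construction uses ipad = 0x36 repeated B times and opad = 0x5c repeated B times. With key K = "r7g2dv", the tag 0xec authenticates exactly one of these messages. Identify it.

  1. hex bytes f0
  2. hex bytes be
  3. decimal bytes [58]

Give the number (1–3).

3

Key "r7g2dv" = 72 37 67 32 64 76 is 6 bytes > B = 5, so hash it first: H(key) = 1c, then zero-pad to 5 bytes: K' = 1c 00 00 00 00.
K' ⊕ ipad = 2a 36 36 36 36; K' ⊕ opad = 40 5c 5c 5c 5c.
m1: inner = H(2a 36 36 36 36 f0) = f2; tag = H(40 5c 5c 5c 5c f2) = a2
m2: inner = H(2a 36 36 36 36 be) = c0; tag = H(40 5c 5c 5c 5c c0) = 70
m3: inner = H(2a 36 36 36 36 3a) = 3c; tag = H(40 5c 5c 5c 5c 3c) = ec ← matches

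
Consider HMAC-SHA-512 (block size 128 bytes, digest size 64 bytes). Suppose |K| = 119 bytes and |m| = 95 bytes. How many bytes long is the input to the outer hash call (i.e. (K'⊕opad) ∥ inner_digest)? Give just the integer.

Key is 119 ≤ 128 bytes, zero-padded: |K'| = 128.
Outer input = (K'⊕opad) ∥ H(inner) → 128 + 64 = 192 bytes.

192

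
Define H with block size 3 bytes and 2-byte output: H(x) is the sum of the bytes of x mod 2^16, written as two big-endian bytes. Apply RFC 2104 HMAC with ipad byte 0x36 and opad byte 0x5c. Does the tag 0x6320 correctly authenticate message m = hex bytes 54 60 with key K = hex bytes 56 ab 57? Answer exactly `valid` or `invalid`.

invalid

Key hex bytes 56 ab 57 is exactly B = 3 bytes: K' = 56 ab 57.
K' ⊕ ipad = 60 9d 61; K' ⊕ opad = 0a f7 0b.
Inner hash: sum = 96+157+97+84+96 = 530 → 02 12.
Outer hash (recomputed tag): sum = 10+247+11+2+18 = 288 → 01 20.
Recomputed tag = 0120; claimed = 6320 → mismatch.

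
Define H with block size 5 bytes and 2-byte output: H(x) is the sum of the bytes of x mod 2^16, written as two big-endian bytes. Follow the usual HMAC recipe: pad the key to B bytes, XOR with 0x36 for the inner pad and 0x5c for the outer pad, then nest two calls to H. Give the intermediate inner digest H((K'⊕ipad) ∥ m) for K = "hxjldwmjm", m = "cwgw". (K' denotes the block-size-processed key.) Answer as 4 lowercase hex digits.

Key "hxjldwmjm" = 68 78 6a 6c 64 77 6d 6a 6d is 9 bytes > B = 5, so hash it first: H(key) = 03 d5, then zero-pad to 5 bytes: K' = 03 d5 00 00 00.
K' ⊕ ipad = 35 e3 36 36 36.
Inner input = 35 e3 36 36 36 ∥ 63 77 67 77.
Inner hash: sum = 53+227+54+54+54+99+119+103+119 = 882 → 03 72.

0372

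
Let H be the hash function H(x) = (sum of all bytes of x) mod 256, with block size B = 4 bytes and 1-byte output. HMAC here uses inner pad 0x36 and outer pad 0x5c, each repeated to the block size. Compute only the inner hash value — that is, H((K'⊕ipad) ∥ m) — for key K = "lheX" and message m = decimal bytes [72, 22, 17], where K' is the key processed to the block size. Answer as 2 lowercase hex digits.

e8

Key "lheX" = 6c 68 65 58 is exactly B = 4 bytes: K' = 6c 68 65 58.
K' ⊕ ipad = 5a 5e 53 6e.
Inner input = 5a 5e 53 6e ∥ 48 16 11.
Inner hash: sum = 90+94+83+110+72+22+17 = 488; mod 256 = 232 → e8.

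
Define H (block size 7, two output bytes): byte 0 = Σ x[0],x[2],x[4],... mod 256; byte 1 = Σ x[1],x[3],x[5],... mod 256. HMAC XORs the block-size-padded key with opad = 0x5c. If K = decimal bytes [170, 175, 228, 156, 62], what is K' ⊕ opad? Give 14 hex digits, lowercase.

Key decimal bytes [170, 175, 228, 156, 62] = aa af e4 9c 3e is 5 bytes ≤ B = 7; zero-pad to 7 bytes: K' = aa af e4 9c 3e 00 00.
XOR each byte with 0x5c: aa⊕5c=f6, af⊕5c=f3, e4⊕5c=b8, 9c⊕5c=c0, 3e⊕5c=62, 00⊕5c=5c, 00⊕5c=5c.

f6f3b8c0625c5c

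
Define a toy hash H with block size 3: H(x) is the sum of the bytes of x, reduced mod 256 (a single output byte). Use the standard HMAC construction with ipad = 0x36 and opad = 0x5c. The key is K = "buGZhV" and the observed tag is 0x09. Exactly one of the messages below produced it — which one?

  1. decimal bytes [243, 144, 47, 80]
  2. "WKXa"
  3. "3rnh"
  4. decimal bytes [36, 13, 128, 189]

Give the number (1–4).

Key "buGZhV" = 62 75 47 5a 68 56 is 6 bytes > B = 3, so hash it first: H(key) = 36, then zero-pad to 3 bytes: K' = 36 00 00.
K' ⊕ ipad = 00 36 36; K' ⊕ opad = 6a 5c 5c.
m1: inner = H(00 36 36 f3 90 2f 50) = 6e; tag = H(6a 5c 5c 6e) = 90
m2: inner = H(00 36 36 57 4b 58 61) = c7; tag = H(6a 5c 5c c7) = e9
m3: inner = H(00 36 36 33 72 6e 68) = e7; tag = H(6a 5c 5c e7) = 09 ← matches
m4: inner = H(00 36 36 24 0d 80 bd) = da; tag = H(6a 5c 5c da) = fc

3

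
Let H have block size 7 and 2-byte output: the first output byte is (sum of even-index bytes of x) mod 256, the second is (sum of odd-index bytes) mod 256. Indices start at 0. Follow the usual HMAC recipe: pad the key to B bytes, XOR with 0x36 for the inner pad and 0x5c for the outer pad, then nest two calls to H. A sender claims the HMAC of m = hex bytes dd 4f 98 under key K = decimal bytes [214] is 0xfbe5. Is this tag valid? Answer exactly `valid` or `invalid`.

invalid

Key decimal bytes [214] = d6 is 1 byte ≤ B = 7; zero-pad to 7 bytes: K' = d6 00 00 00 00 00 00.
K' ⊕ ipad = e0 36 36 36 36 36 36; K' ⊕ opad = 8a 5c 5c 5c 5c 5c 5c.
Inner hash: even-index sum = 465 mod 256 = 209; odd-index sum = 535 mod 256 = 23 → d1 17.
Outer hash (recomputed tag): even-index sum = 437 mod 256 = 181; odd-index sum = 485 mod 256 = 229 → b5 e5.
Recomputed tag = b5e5; claimed = fbe5 → mismatch.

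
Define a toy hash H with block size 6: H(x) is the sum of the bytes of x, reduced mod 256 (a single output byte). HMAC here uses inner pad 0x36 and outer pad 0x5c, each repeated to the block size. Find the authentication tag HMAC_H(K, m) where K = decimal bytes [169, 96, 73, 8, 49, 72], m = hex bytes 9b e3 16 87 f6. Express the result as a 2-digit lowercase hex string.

63

Key decimal bytes [169, 96, 73, 8, 49, 72] = a9 60 49 08 31 48 is exactly B = 6 bytes: K' = a9 60 49 08 31 48.
K' ⊕ ipad = 9f 56 7f 3e 07 7e.  K' ⊕ opad = f5 3c 15 54 6d 14.
Inner input = (K'⊕ipad) ∥ m = 9f 56 7f 3e 07 7e ∥ 9b e3 16 87 f6.
Inner hash: sum = 159+86+127+62+7+126+155+227+22+135+246 = 1352; mod 256 = 72 → 48.
Outer input = (K'⊕opad) ∥ inner = f5 3c 15 54 6d 14 ∥ 48.
Outer hash (tag): sum = 245+60+21+84+109+20+72 = 611; mod 256 = 99 → 63.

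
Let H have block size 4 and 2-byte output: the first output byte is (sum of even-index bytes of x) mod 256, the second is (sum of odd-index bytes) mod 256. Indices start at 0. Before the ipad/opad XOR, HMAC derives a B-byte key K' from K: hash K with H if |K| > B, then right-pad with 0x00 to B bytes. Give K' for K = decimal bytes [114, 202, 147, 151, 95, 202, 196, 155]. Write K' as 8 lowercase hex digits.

28c60000

|K| = 8 > B = 4, so first hash the key.
H(K): even-index sum = 552 mod 256 = 40; odd-index sum = 710 mod 256 = 198 → 28 c6.
Zero-pad H(K) = 28 c6 to 4 bytes: K' = 28 c6 00 00.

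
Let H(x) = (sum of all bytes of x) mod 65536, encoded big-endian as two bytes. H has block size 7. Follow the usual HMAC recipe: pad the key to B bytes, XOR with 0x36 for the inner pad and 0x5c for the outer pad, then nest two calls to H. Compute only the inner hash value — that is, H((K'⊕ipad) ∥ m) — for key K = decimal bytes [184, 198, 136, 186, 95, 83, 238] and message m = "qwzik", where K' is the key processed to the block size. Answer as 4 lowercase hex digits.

06a4

Key decimal bytes [184, 198, 136, 186, 95, 83, 238] = b8 c6 88 ba 5f 53 ee is exactly B = 7 bytes: K' = b8 c6 88 ba 5f 53 ee.
K' ⊕ ipad = 8e f0 be 8c 69 65 d8.
Inner input = 8e f0 be 8c 69 65 d8 ∥ 71 77 7a 69 6b.
Inner hash: sum = 142+240+190+140+105+101+216+113+119+122+105+107 = 1700 → 06 a4.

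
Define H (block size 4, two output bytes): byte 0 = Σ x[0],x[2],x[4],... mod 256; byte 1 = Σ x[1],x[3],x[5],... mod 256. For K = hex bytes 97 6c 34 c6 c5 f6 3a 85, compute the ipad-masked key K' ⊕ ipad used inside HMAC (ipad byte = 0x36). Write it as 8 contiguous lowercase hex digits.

fc9b3636

Key hex bytes 97 6c 34 c6 c5 f6 3a 85 is 8 bytes > B = 4, so hash it first: H(key) = ca ad, then zero-pad to 4 bytes: K' = ca ad 00 00.
XOR each byte with 0x36: ca⊕36=fc, ad⊕36=9b, 00⊕36=36, 00⊕36=36.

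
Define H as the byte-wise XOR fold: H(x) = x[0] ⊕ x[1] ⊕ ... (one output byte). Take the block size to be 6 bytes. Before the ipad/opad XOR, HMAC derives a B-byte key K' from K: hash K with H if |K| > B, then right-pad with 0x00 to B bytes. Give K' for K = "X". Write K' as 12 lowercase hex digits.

580000000000

Key "X" = 58 is 1 byte ≤ B = 6; zero-pad to 6 bytes: K' = 58 00 00 00 00 00.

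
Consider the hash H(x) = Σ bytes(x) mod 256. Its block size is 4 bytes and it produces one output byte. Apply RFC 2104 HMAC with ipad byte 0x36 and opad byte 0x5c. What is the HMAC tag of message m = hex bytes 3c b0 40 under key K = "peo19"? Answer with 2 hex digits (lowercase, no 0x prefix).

Key "peo19" = 70 65 6f 31 39 is 5 bytes > B = 4, so hash it first: H(key) = ae, then zero-pad to 4 bytes: K' = ae 00 00 00.
K' ⊕ ipad = 98 36 36 36.  K' ⊕ opad = f2 5c 5c 5c.
Inner input = (K'⊕ipad) ∥ m = 98 36 36 36 ∥ 3c b0 40.
Inner hash: sum = 152+54+54+54+60+176+64 = 614; mod 256 = 102 → 66.
Outer input = (K'⊕opad) ∥ inner = f2 5c 5c 5c ∥ 66.
Outer hash (tag): sum = 242+92+92+92+102 = 620; mod 256 = 108 → 6c.

6c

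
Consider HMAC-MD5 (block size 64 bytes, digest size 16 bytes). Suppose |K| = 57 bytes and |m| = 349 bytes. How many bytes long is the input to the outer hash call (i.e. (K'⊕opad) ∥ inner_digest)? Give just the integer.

80

Key is 57 ≤ 64 bytes, zero-padded: |K'| = 64.
Outer input = (K'⊕opad) ∥ H(inner) → 64 + 16 = 80 bytes.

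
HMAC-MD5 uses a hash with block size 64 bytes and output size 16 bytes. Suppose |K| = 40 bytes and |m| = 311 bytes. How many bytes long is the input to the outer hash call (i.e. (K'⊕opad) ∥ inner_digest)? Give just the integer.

Key is 40 ≤ 64 bytes, zero-padded: |K'| = 64.
Outer input = (K'⊕opad) ∥ H(inner) → 64 + 16 = 80 bytes.

80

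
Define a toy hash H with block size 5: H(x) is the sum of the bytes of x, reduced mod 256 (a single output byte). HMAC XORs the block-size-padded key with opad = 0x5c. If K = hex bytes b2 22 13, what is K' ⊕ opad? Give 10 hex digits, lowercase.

Key hex bytes b2 22 13 is 3 bytes ≤ B = 5; zero-pad to 5 bytes: K' = b2 22 13 00 00.
XOR each byte with 0x5c: b2⊕5c=ee, 22⊕5c=7e, 13⊕5c=4f, 00⊕5c=5c, 00⊕5c=5c.

ee7e4f5c5c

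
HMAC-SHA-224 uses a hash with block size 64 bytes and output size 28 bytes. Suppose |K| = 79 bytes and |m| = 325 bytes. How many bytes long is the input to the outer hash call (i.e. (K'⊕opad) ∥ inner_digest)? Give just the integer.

92

Key is 79 > 64 bytes, so it is hashed to 28 bytes then zero-padded to 64: |K'| = 64.
Outer input = (K'⊕opad) ∥ H(inner) → 64 + 28 = 92 bytes.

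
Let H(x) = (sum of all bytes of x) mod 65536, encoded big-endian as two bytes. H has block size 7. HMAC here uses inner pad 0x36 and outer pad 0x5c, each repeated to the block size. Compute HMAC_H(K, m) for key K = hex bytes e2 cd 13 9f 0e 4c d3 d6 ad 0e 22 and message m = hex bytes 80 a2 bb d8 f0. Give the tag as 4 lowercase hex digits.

Key hex bytes e2 cd 13 9f 0e 4c d3 d6 ad 0e 22 is 11 bytes > B = 7, so hash it first: H(key) = 05 41, then zero-pad to 7 bytes: K' = 05 41 00 00 00 00 00.
K' ⊕ ipad = 33 77 36 36 36 36 36.  K' ⊕ opad = 59 1d 5c 5c 5c 5c 5c.
Inner input = (K'⊕ipad) ∥ m = 33 77 36 36 36 36 36 ∥ 80 a2 bb d8 f0.
Inner hash: sum = 51+119+54+54+54+54+54+128+162+187+216+240 = 1373 → 05 5d.
Outer input = (K'⊕opad) ∥ inner = 59 1d 5c 5c 5c 5c 5c ∥ 05 5d.
Outer hash (tag): sum = 89+29+92+92+92+92+92+5+93 = 676 → 02 a4.

02a4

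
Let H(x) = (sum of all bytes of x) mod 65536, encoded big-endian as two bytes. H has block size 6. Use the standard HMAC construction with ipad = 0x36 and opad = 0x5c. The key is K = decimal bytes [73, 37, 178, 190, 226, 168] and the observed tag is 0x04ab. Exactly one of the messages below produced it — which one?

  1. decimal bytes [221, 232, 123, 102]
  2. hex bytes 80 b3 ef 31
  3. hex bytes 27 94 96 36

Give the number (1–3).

Key decimal bytes [73, 37, 178, 190, 226, 168] = 49 25 b2 be e2 a8 is exactly B = 6 bytes: K' = 49 25 b2 be e2 a8.
K' ⊕ ipad = 7f 13 84 88 d4 9e; K' ⊕ opad = 15 79 ee e2 be f4.
m1: inner = H(7f 13 84 88 d4 9e dd e8 7b 66) = 05 b6; tag = H(15 79 ee e2 be f4 05 b6) = 04cb
m2: inner = H(7f 13 84 88 d4 9e 80 b3 ef 31) = 05 63; tag = H(15 79 ee e2 be f4 05 63) = 0478
m3: inner = H(7f 13 84 88 d4 9e 27 94 96 36) = 04 97; tag = H(15 79 ee e2 be f4 04 97) = 04ab ← matches

3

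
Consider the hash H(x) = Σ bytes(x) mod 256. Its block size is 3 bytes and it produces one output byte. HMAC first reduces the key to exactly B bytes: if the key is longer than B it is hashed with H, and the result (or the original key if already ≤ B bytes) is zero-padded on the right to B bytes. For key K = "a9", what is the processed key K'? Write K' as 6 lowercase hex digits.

Key "a9" = 61 39 is 2 bytes ≤ B = 3; zero-pad to 3 bytes: K' = 61 39 00.

613900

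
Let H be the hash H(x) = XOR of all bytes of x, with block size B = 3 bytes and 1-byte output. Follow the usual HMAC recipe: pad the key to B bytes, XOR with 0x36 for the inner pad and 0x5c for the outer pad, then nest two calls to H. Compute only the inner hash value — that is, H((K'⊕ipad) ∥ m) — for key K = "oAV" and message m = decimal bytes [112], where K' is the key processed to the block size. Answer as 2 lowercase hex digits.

Key "oAV" = 6f 41 56 is exactly B = 3 bytes: K' = 6f 41 56.
K' ⊕ ipad = 59 77 60.
Inner input = 59 77 60 ∥ 70.
Inner hash: XOR 59⊕77⊕60⊕70 = 3e.

3e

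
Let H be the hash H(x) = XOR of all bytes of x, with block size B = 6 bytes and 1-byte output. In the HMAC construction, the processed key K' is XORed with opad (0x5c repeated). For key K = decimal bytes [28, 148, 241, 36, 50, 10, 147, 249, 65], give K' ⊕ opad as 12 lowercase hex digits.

125c5c5c5c5c

Key decimal bytes [28, 148, 241, 36, 50, 10, 147, 249, 65] = 1c 94 f1 24 32 0a 93 f9 41 is 9 bytes > B = 6, so hash it first: H(key) = 4e, then zero-pad to 6 bytes: K' = 4e 00 00 00 00 00.
XOR each byte with 0x5c: 4e⊕5c=12, 00⊕5c=5c, 00⊕5c=5c, 00⊕5c=5c, 00⊕5c=5c, 00⊕5c=5c.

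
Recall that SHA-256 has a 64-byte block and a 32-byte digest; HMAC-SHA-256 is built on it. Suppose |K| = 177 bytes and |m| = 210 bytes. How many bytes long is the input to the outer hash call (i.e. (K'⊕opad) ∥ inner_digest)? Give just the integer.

Key is 177 > 64 bytes, so it is hashed to 32 bytes then zero-padded to 64: |K'| = 64.
Outer input = (K'⊕opad) ∥ H(inner) → 64 + 32 = 96 bytes.

96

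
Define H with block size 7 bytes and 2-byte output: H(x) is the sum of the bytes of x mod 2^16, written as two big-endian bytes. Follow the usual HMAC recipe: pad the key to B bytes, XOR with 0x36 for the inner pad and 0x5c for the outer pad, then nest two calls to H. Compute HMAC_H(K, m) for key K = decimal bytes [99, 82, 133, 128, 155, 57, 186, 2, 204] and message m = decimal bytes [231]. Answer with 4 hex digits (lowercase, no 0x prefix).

Key decimal bytes [99, 82, 133, 128, 155, 57, 186, 2, 204] = 63 52 85 80 9b 39 ba 02 cc is 9 bytes > B = 7, so hash it first: H(key) = 04 16, then zero-pad to 7 bytes: K' = 04 16 00 00 00 00 00.
K' ⊕ ipad = 32 20 36 36 36 36 36.  K' ⊕ opad = 58 4a 5c 5c 5c 5c 5c.
Inner input = (K'⊕ipad) ∥ m = 32 20 36 36 36 36 36 ∥ e7.
Inner hash: sum = 50+32+54+54+54+54+54+231 = 583 → 02 47.
Outer input = (K'⊕opad) ∥ inner = 58 4a 5c 5c 5c 5c 5c ∥ 02 47.
Outer hash (tag): sum = 88+74+92+92+92+92+92+2+71 = 695 → 02 b7.

02b7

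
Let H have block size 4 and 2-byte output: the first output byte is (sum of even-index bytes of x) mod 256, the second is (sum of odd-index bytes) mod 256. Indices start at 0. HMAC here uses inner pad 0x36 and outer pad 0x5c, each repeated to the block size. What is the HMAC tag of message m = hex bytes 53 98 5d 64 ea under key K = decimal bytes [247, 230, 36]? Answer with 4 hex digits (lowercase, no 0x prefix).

9018

Key decimal bytes [247, 230, 36] = f7 e6 24 is 3 bytes ≤ B = 4; zero-pad to 4 bytes: K' = f7 e6 24 00.
K' ⊕ ipad = c1 d0 12 36.  K' ⊕ opad = ab ba 78 5c.
Inner input = (K'⊕ipad) ∥ m = c1 d0 12 36 ∥ 53 98 5d 64 ea.
Inner hash: even-index sum = 621 mod 256 = 109; odd-index sum = 514 mod 256 = 2 → 6d 02.
Outer input = (K'⊕opad) ∥ inner = ab ba 78 5c ∥ 6d 02.
Outer hash (tag): even-index sum = 400 mod 256 = 144; odd-index sum = 280 mod 256 = 24 → 90 18.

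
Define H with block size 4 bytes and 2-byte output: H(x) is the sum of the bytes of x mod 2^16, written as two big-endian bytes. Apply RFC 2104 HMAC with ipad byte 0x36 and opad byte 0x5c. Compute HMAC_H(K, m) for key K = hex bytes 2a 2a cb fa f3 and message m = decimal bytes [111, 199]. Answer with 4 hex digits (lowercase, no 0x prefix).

017a

Key hex bytes 2a 2a cb fa f3 is 5 bytes > B = 4, so hash it first: H(key) = 03 0c, then zero-pad to 4 bytes: K' = 03 0c 00 00.
K' ⊕ ipad = 35 3a 36 36.  K' ⊕ opad = 5f 50 5c 5c.
Inner input = (K'⊕ipad) ∥ m = 35 3a 36 36 ∥ 6f c7.
Inner hash: sum = 53+58+54+54+111+199 = 529 → 02 11.
Outer input = (K'⊕opad) ∥ inner = 5f 50 5c 5c ∥ 02 11.
Outer hash (tag): sum = 95+80+92+92+2+17 = 378 → 01 7a.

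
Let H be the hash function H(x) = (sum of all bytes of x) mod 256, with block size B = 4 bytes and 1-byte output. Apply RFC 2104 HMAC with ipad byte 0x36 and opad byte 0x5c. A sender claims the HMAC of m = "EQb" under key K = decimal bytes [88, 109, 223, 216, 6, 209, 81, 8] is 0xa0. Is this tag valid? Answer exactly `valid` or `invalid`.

invalid

Key decimal bytes [88, 109, 223, 216, 6, 209, 81, 8] = 58 6d df d8 06 d1 51 08 is 8 bytes > B = 4, so hash it first: H(key) = ac, then zero-pad to 4 bytes: K' = ac 00 00 00.
K' ⊕ ipad = 9a 36 36 36; K' ⊕ opad = f0 5c 5c 5c.
Inner hash: sum = 154+54+54+54+69+81+98 = 564; mod 256 = 52 → 34.
Outer hash (recomputed tag): sum = 240+92+92+92+52 = 568; mod 256 = 56 → 38.
Recomputed tag = 38; claimed = a0 → mismatch.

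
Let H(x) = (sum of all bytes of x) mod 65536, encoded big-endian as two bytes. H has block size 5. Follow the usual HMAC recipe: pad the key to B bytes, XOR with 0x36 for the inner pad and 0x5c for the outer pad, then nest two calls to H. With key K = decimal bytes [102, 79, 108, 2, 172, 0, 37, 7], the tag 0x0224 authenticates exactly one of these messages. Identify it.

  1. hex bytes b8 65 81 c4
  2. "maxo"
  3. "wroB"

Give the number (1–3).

Key decimal bytes [102, 79, 108, 2, 172, 0, 37, 7] = 66 4f 6c 02 ac 00 25 07 is 8 bytes > B = 5, so hash it first: H(key) = 01 fb, then zero-pad to 5 bytes: K' = 01 fb 00 00 00.
K' ⊕ ipad = 37 cd 36 36 36; K' ⊕ opad = 5d a7 5c 5c 5c.
m1: inner = H(37 cd 36 36 36 b8 65 81 c4) = 04 08; tag = H(5d a7 5c 5c 5c 04 08) = 0224 ← matches
m2: inner = H(37 cd 36 36 36 6d 61 78 6f) = 03 5b; tag = H(5d a7 5c 5c 5c 03 5b) = 0276
m3: inner = H(37 cd 36 36 36 77 72 6f 42) = 03 40; tag = H(5d a7 5c 5c 5c 03 40) = 025b

1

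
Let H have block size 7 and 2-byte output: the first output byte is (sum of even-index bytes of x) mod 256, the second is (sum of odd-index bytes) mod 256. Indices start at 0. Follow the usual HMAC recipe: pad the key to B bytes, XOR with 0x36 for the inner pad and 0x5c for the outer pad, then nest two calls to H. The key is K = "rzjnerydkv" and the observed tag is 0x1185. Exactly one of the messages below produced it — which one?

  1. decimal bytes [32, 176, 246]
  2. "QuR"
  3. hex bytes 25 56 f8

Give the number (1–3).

Key "rzjnerydkv" = 72 7a 6a 6e 65 72 79 64 6b 76 is 10 bytes > B = 7, so hash it first: H(key) = 25 34, then zero-pad to 7 bytes: K' = 25 34 00 00 00 00 00.
K' ⊕ ipad = 13 02 36 36 36 36 36; K' ⊕ opad = 79 68 5c 5c 5c 5c 5c.
m1: inner = H(13 02 36 36 36 36 36 20 b0 f6) = 65 84; tag = H(79 68 5c 5c 5c 5c 5c 65 84) = 1185 ← matches
m2: inner = H(13 02 36 36 36 36 36 51 75 52) = 2a 11; tag = H(79 68 5c 5c 5c 5c 5c 2a 11) = 9e4a
m3: inner = H(13 02 36 36 36 36 36 25 56 f8) = 0b 8b; tag = H(79 68 5c 5c 5c 5c 5c 0b 8b) = 182b

1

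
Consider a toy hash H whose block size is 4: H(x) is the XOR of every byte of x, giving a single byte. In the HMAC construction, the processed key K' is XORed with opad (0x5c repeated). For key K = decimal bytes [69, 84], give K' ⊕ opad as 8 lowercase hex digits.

19085c5c

Key decimal bytes [69, 84] = 45 54 is 2 bytes ≤ B = 4; zero-pad to 4 bytes: K' = 45 54 00 00.
XOR each byte with 0x5c: 45⊕5c=19, 54⊕5c=08, 00⊕5c=5c, 00⊕5c=5c.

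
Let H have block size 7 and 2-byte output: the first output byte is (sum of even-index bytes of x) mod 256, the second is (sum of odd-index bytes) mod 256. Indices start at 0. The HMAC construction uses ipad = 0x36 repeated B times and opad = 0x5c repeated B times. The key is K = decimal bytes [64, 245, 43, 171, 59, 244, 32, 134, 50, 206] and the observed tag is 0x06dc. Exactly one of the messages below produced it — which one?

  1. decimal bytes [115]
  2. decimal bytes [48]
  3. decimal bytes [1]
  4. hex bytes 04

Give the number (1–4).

4

Key decimal bytes [64, 245, 43, 171, 59, 244, 32, 134, 50, 206] = 40 f5 2b ab 3b f4 20 86 32 ce is 10 bytes > B = 7, so hash it first: H(key) = f8 e8, then zero-pad to 7 bytes: K' = f8 e8 00 00 00 00 00.
K' ⊕ ipad = ce de 36 36 36 36 36; K' ⊕ opad = a4 b4 5c 5c 5c 5c 5c.
m1: inner = H(ce de 36 36 36 36 36 73) = 70 bd; tag = H(a4 b4 5c 5c 5c 5c 5c 70 bd) = 75dc
m2: inner = H(ce de 36 36 36 36 36 30) = 70 7a; tag = H(a4 b4 5c 5c 5c 5c 5c 70 7a) = 32dc
m3: inner = H(ce de 36 36 36 36 36 01) = 70 4b; tag = H(a4 b4 5c 5c 5c 5c 5c 70 4b) = 03dc
m4: inner = H(ce de 36 36 36 36 36 04) = 70 4e; tag = H(a4 b4 5c 5c 5c 5c 5c 70 4e) = 06dc ← matches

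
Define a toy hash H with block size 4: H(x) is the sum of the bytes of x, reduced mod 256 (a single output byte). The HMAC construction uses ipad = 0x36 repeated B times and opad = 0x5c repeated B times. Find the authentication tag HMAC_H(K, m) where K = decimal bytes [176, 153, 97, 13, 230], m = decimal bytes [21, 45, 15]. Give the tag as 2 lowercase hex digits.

Key decimal bytes [176, 153, 97, 13, 230] = b0 99 61 0d e6 is 5 bytes > B = 4, so hash it first: H(key) = 9d, then zero-pad to 4 bytes: K' = 9d 00 00 00.
K' ⊕ ipad = ab 36 36 36.  K' ⊕ opad = c1 5c 5c 5c.
Inner input = (K'⊕ipad) ∥ m = ab 36 36 36 ∥ 15 2d 0f.
Inner hash: sum = 171+54+54+54+21+45+15 = 414; mod 256 = 158 → 9e.
Outer input = (K'⊕opad) ∥ inner = c1 5c 5c 5c ∥ 9e.
Outer hash (tag): sum = 193+92+92+92+158 = 627; mod 256 = 115 → 73.

73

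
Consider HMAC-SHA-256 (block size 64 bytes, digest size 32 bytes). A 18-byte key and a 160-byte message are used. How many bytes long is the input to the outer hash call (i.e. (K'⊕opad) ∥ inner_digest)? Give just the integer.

Key is 18 ≤ 64 bytes, zero-padded: |K'| = 64.
Outer input = (K'⊕opad) ∥ H(inner) → 64 + 32 = 96 bytes.

96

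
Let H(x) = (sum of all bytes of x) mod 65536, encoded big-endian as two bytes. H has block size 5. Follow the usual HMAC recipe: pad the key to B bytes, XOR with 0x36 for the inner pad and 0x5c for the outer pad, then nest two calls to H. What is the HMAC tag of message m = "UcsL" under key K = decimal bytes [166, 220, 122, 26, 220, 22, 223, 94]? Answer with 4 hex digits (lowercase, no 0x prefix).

0245

Key decimal bytes [166, 220, 122, 26, 220, 22, 223, 94] = a6 dc 7a 1a dc 16 df 5e is 8 bytes > B = 5, so hash it first: H(key) = 04 45, then zero-pad to 5 bytes: K' = 04 45 00 00 00.
K' ⊕ ipad = 32 73 36 36 36.  K' ⊕ opad = 58 19 5c 5c 5c.
Inner input = (K'⊕ipad) ∥ m = 32 73 36 36 36 ∥ 55 63 73 4c.
Inner hash: sum = 50+115+54+54+54+85+99+115+76 = 702 → 02 be.
Outer input = (K'⊕opad) ∥ inner = 58 19 5c 5c 5c ∥ 02 be.
Outer hash (tag): sum = 88+25+92+92+92+2+190 = 581 → 02 45.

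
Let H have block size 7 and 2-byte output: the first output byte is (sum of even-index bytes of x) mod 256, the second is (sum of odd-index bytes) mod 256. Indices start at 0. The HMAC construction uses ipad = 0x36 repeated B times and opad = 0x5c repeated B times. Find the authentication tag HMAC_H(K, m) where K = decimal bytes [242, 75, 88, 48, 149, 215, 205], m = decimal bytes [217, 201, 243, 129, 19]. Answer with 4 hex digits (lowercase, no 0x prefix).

Key decimal bytes [242, 75, 88, 48, 149, 215, 205] = f2 4b 58 30 95 d7 cd is exactly B = 7 bytes: K' = f2 4b 58 30 95 d7 cd.
K' ⊕ ipad = c4 7d 6e 06 a3 e1 fb.  K' ⊕ opad = ae 17 04 6c c9 8b 91.
Inner input = (K'⊕ipad) ∥ m = c4 7d 6e 06 a3 e1 fb ∥ d9 c9 f3 81 13.
Inner hash: even-index sum = 1050 mod 256 = 26; odd-index sum = 835 mod 256 = 67 → 1a 43.
Outer input = (K'⊕opad) ∥ inner = ae 17 04 6c c9 8b 91 ∥ 1a 43.
Outer hash (tag): even-index sum = 591 mod 256 = 79; odd-index sum = 296 mod 256 = 40 → 4f 28.

4f28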